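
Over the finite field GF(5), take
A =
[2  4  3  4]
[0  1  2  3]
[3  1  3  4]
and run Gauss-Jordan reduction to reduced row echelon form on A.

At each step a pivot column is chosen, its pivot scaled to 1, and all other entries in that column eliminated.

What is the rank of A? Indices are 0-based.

[1] R0 /= 2  ⇒  (1, 2, 4, 2)
     R2 -= 3·R0  ⇒  (0, 0, 1, 3)
[2] R1 /= 1  ⇒  (0, 1, 2, 3)
     R0 -= 2·R1  ⇒  (1, 0, 0, 1)
[3] R2 /= 1  ⇒  (0, 0, 1, 3)
     R1 -= 2·R2  ⇒  (0, 1, 0, 2)

rank = 3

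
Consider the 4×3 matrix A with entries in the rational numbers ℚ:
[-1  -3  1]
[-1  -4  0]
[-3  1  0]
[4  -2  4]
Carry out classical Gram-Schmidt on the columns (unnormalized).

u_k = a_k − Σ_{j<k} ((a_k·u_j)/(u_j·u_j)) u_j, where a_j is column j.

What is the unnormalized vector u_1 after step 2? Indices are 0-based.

u_1 = (-85/27, -112/27, 5/9, -38/27)

Step 1: u_0 = a_0 = (-1, -1, -3, 4).
Step 2: u_1 = a_1 − (-4/27)·u_0 = (-85/27, -112/27, 5/9, -38/27).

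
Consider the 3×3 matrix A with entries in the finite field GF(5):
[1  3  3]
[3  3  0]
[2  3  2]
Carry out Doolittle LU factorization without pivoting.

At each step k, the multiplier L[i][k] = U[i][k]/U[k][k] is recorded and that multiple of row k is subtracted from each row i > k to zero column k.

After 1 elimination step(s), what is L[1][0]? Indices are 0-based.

k=0: U[0][0]=1
  eliminate (1,0): mult=3, new row 1: (0, 4, 1); set L[1][0]=3
  eliminate (2,0): mult=2, new row 2: (0, 2, 1); set L[2][0]=2

L[1][0] = 3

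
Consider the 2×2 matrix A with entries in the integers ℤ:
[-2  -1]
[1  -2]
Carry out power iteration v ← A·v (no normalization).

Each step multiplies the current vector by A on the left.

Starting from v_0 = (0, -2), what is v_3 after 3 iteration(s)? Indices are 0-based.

v_0 = (0, -2).
v_1 = A·v_0 = (2, 4).
v_2 = A·v_1 = (-8, -6).
v_3 = A·v_2 = (22, 4).

v_3 = (22, 4)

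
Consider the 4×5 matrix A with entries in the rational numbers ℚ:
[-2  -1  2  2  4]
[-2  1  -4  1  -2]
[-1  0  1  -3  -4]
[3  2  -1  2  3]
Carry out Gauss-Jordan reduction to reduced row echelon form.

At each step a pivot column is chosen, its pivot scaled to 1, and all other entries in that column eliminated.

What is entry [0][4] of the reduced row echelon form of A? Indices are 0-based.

pivot(0,0)=-2: scale R0 → (1, 1/2, -1, -1, -2)
  clear (1,0): R1 −= (-2)R0 → (0, 2, -6, -1, -6)
  clear (2,0): R2 −= (-1)R0 → (0, 1/2, 0, -4, -6)
  clear (3,0): R3 −= (3)R0 → (0, 1/2, 2, 5, 9)
pivot(1,1)=2: scale R1 → (0, 1, -3, -1/2, -3)
  clear (0,1): R0 −= (1/2)R1 → (1, 0, 1/2, -3/4, -1/2)
  clear (2,1): R2 −= (1/2)R1 → (0, 0, 3/2, -15/4, -9/2)
  clear (3,1): R3 −= (1/2)R1 → (0, 0, 7/2, 21/4, 21/2)
pivot(2,2)=3/2: scale R2 → (0, 0, 1, -5/2, -3)
  clear (0,2): R0 −= (1/2)R2 → (1, 0, 0, 1/2, 1)
  clear (1,2): R1 −= (-3)R2 → (0, 1, 0, -8, -12)
  clear (3,2): R3 −= (7/2)R2 → (0, 0, 0, 14, 21)
pivot(3,3)=14: scale R3 → (0, 0, 0, 1, 3/2)
  clear (0,3): R0 −= (1/2)R3 → (1, 0, 0, 0, 1/4)
  clear (1,3): R1 −= (-8)R3 → (0, 1, 0, 0, 0)
  clear (2,3): R2 −= (-5/2)R3 → (0, 0, 1, 0, 3/4)

M[0][4] = 1/4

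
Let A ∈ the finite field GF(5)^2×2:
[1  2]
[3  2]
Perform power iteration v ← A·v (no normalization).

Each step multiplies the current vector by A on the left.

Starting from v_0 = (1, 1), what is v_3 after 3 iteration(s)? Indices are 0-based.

v_3 = (1, 2)

v_0 = (1, 1).
v_1 = A·v_0 = (3, 0).
v_2 = A·v_1 = (3, 4).
v_3 = A·v_2 = (1, 2).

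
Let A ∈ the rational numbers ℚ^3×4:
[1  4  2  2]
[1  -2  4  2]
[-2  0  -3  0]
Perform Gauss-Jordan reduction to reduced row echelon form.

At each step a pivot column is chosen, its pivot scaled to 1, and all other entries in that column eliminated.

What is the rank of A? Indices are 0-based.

rank = 3

pivot(0,0)=1: scale R0 → (1, 4, 2, 2)
  clear (1,0): R1 −= (1)R0 → (0, -6, 2, 0)
  clear (2,0): R2 −= (-2)R0 → (0, 8, 1, 4)
pivot(1,1)=-6: scale R1 → (0, 1, -1/3, 0)
  clear (0,1): R0 −= (4)R1 → (1, 0, 10/3, 2)
  clear (2,1): R2 −= (8)R1 → (0, 0, 11/3, 4)
pivot(2,2)=11/3: scale R2 → (0, 0, 1, 12/11)
  clear (0,2): R0 −= (10/3)R2 → (1, 0, 0, -18/11)
  clear (1,2): R1 −= (-1/3)R2 → (0, 1, 0, 4/11)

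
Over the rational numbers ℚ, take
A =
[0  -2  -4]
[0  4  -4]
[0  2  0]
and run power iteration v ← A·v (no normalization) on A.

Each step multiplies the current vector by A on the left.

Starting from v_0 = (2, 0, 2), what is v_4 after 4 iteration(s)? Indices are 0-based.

v_0 = (2, 0, 2).
v_1 = A·v_0 = (-8, -8, 0).
v_2 = A·v_1 = (16, -32, -16).
v_3 = A·v_2 = (128, -64, -64).
v_4 = A·v_3 = (384, 0, -128).

v_4 = (384, 0, -128)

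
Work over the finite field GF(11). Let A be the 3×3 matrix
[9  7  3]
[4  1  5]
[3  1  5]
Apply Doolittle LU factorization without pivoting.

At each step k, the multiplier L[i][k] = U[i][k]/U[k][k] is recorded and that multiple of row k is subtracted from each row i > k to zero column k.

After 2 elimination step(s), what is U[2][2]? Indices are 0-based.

Step 1: pivot at (0,0) is 9.
  row1 ← row1 − (9)·row0  ⇒  L[1][0]=9, U row1=(0, 4, 0)
  row2 ← row2 − (4)·row0  ⇒  L[2][0]=4, U row2=(0, 6, 4)
Step 2: pivot at (1,1) is 4.
  row2 ← row2 − (7)·row1  ⇒  L[2][1]=7, U row2=(0, 0, 4)

U[2][2] = 4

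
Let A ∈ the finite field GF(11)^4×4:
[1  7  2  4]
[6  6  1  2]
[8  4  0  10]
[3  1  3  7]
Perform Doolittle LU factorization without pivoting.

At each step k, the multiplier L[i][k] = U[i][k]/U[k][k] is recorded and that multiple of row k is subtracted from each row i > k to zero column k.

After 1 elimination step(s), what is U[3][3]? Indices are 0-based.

Step 1: pivot at (0,0) is 1.
  row1 ← row1 − (6)·row0  ⇒  L[1][0]=6, U row1=(0, 8, 0, 0)
  row2 ← row2 − (8)·row0  ⇒  L[2][0]=8, U row2=(0, 3, 6, 0)
  row3 ← row3 − (3)·row0  ⇒  L[3][0]=3, U row3=(0, 2, 8, 6)

U[3][3] = 6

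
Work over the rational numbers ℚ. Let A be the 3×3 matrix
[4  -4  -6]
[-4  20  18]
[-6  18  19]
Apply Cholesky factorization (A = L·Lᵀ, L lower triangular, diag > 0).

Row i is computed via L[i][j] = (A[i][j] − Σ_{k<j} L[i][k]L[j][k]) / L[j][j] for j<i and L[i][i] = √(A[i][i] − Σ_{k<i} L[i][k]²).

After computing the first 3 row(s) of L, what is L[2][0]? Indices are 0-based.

Step 1: L[0][0] = √(4) = 2.
  L[1][0] = (-4) / L[0][0] = -2.
Step 2: L[1][1] = √(16) = 4.
  L[2][0] = (-6) / L[0][0] = -3.
  L[2][1] = (12) / L[1][1] = 3.
Step 3: L[2][2] = √(1) = 1.

L[2][0] = -3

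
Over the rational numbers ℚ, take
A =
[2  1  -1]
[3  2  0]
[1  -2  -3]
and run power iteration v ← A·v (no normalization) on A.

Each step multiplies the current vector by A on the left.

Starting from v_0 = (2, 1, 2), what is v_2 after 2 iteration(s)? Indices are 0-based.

v_2 = (20, 25, 5)

v_0 = (2, 1, 2).
v_1 = A·v_0 = (3, 8, -6).
v_2 = A·v_1 = (20, 25, 5).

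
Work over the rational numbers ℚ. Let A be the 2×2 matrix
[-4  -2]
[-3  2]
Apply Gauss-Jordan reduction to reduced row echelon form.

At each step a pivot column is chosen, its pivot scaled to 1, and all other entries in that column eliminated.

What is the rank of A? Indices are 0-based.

rank = 2

pivot(0,0)=-4: scale R0 → (1, 1/2)
  clear (1,0): R1 −= (-3)R0 → (0, 7/2)
pivot(1,1)=7/2: scale R1 → (0, 1)
  clear (0,1): R0 −= (1/2)R1 → (1, 0)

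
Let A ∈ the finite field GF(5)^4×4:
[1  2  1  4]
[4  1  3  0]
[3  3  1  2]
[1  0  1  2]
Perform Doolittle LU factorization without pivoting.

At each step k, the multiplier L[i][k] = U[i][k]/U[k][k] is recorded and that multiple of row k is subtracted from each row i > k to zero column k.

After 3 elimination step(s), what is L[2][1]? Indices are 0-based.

k=0: U[0][0]=1
  eliminate (1,0): mult=4, new row 1: (0, 3, 4, 4); set L[1][0]=4
  eliminate (2,0): mult=3, new row 2: (0, 2, 3, 0); set L[2][0]=3
  eliminate (3,0): mult=1, new row 3: (0, 3, 0, 3); set L[3][0]=1
k=1: U[1][1]=3
  eliminate (2,1): mult=4, new row 2: (0, 0, 2, 4); set L[2][1]=4
  eliminate (3,1): mult=1, new row 3: (0, 0, 1, 4); set L[3][1]=1
k=2: U[2][2]=2
  eliminate (3,2): mult=3, new row 3: (0, 0, 0, 2); set L[3][2]=3

L[2][1] = 4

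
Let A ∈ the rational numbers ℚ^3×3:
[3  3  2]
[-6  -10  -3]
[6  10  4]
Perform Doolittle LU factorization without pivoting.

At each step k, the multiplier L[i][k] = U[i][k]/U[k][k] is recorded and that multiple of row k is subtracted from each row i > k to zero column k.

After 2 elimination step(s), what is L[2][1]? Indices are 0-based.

L[2][1] = -1

k=0: U[0][0]=3
  eliminate (1,0): mult=-2, new row 1: (0, -4, 1); set L[1][0]=-2
  eliminate (2,0): mult=2, new row 2: (0, 4, 0); set L[2][0]=2
k=1: U[1][1]=-4
  eliminate (2,1): mult=-1, new row 2: (0, 0, 1); set L[2][1]=-1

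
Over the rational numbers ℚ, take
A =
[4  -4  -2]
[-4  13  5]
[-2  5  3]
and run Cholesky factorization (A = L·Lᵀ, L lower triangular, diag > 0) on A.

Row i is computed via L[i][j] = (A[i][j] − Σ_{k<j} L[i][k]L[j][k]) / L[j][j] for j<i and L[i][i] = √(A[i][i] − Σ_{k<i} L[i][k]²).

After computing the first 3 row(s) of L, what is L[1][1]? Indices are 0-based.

Step 1: L[0][0] = √(4) = 2.
  L[1][0] = (-4) / L[0][0] = -2.
Step 2: L[1][1] = √(9) = 3.
  L[2][0] = (-2) / L[0][0] = -1.
  L[2][1] = (3) / L[1][1] = 1.
Step 3: L[2][2] = √(1) = 1.

L[1][1] = 3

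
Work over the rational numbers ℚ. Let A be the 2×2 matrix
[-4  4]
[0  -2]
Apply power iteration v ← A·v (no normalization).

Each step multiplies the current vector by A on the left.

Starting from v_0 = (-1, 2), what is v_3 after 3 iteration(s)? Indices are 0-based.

v_0 = (-1, 2).
v_1 = A·v_0 = (12, -4).
v_2 = A·v_1 = (-64, 8).
v_3 = A·v_2 = (288, -16).

v_3 = (288, -16)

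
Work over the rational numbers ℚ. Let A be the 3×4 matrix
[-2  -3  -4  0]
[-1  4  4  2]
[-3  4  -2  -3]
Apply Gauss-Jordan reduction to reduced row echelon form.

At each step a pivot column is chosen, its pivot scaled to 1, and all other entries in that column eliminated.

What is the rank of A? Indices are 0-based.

rank = 3

[1] R0 /= -2  ⇒  (1, 3/2, 2, 0)
     R1 -= -1·R0  ⇒  (0, 11/2, 6, 2)
     R2 -= -3·R0  ⇒  (0, 17/2, 4, -3)
[2] R1 /= 11/2  ⇒  (0, 1, 12/11, 4/11)
     R0 -= 3/2·R1  ⇒  (1, 0, 4/11, -6/11)
     R2 -= 17/2·R1  ⇒  (0, 0, -58/11, -67/11)
[3] R2 /= -58/11  ⇒  (0, 0, 1, 67/58)
     R0 -= 4/11·R2  ⇒  (1, 0, 0, -28/29)
     R1 -= 12/11·R2  ⇒  (0, 1, 0, -26/29)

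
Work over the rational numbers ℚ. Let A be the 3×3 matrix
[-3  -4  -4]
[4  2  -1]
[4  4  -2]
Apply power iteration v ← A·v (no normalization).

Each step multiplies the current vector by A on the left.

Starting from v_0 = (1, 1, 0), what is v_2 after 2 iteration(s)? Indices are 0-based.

v_0 = (1, 1, 0).
v_1 = A·v_0 = (-7, 6, 8).
v_2 = A·v_1 = (-35, -24, -20).

v_2 = (-35, -24, -20)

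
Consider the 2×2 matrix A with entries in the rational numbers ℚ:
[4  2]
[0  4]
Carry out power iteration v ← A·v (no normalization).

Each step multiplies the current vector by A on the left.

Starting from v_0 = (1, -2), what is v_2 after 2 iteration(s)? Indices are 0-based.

v_2 = (-16, -32)

v_0 = (1, -2).
v_1 = A·v_0 = (0, -8).
v_2 = A·v_1 = (-16, -32).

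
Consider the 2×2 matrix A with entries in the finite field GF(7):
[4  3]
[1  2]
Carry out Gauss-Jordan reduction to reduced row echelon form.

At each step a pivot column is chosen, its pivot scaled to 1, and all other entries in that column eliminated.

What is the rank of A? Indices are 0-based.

[1] R0 /= 4  ⇒  (1, 6)
     R1 -= 1·R0  ⇒  (0, 3)
[2] R1 /= 3  ⇒  (0, 1)
     R0 -= 6·R1  ⇒  (1, 0)

rank = 2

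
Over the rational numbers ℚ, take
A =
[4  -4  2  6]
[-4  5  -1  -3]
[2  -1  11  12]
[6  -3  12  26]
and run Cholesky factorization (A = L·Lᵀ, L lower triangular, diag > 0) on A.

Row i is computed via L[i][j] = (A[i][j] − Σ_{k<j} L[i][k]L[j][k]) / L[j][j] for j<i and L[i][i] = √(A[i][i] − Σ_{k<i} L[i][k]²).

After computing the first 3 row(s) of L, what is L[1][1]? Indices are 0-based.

Step 1: L[0][0] = √(4) = 2.
  L[1][0] = (-4) / L[0][0] = -2.
Step 2: L[1][1] = √(1) = 1.
  L[2][0] = (2) / L[0][0] = 1.
  L[2][1] = (1) / L[1][1] = 1.
Step 3: L[2][2] = √(9) = 3.

L[1][1] = 1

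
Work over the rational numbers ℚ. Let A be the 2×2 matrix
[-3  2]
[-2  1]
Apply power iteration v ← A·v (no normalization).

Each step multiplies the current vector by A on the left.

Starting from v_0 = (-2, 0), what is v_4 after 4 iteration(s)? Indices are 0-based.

v_4 = (-18, -16)

v_0 = (-2, 0).
v_1 = A·v_0 = (6, 4).
v_2 = A·v_1 = (-10, -8).
v_3 = A·v_2 = (14, 12).
v_4 = A·v_3 = (-18, -16).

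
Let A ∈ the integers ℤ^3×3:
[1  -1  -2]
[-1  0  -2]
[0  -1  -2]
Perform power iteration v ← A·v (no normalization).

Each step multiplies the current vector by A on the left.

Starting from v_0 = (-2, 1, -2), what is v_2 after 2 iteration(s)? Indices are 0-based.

v_2 = (-11, -7, -12)

v_0 = (-2, 1, -2).
v_1 = A·v_0 = (1, 6, 3).
v_2 = A·v_1 = (-11, -7, -12).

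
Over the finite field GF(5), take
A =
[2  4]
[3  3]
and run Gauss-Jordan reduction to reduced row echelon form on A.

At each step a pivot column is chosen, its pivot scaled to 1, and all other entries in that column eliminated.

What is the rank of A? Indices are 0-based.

rank = 2

pivot(0,0)=2: scale R0 → (1, 2)
  clear (1,0): R1 −= (3)R0 → (0, 2)
pivot(1,1)=2: scale R1 → (0, 1)
  clear (0,1): R0 −= (2)R1 → (1, 0)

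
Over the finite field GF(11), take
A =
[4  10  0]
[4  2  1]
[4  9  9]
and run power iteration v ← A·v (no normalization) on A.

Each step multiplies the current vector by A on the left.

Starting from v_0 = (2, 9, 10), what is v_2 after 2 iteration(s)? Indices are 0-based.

v_2 = (4, 5, 6)

v_0 = (2, 9, 10).
v_1 = A·v_0 = (10, 3, 3).
v_2 = A·v_1 = (4, 5, 6).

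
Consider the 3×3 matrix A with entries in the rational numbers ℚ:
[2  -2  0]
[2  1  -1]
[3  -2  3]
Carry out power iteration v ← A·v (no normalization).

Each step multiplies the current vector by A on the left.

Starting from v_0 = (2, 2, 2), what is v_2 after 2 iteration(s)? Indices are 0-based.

v_0 = (2, 2, 2).
v_1 = A·v_0 = (0, 4, 8).
v_2 = A·v_1 = (-8, -4, 16).

v_2 = (-8, -4, 16)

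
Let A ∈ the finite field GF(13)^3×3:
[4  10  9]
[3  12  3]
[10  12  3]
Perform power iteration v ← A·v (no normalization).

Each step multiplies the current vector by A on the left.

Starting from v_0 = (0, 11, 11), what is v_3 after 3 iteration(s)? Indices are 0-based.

v_0 = (0, 11, 11).
v_1 = A·v_0 = (1, 9, 9).
v_2 = A·v_1 = (6, 8, 2).
v_3 = A·v_2 = (5, 3, 6).

v_3 = (5, 3, 6)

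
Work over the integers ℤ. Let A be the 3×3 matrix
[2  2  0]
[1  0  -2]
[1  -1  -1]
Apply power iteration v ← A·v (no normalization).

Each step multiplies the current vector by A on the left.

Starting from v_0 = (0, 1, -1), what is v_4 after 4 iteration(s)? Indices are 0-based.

v_0 = (0, 1, -1).
v_1 = A·v_0 = (2, 2, 0).
v_2 = A·v_1 = (8, 2, 0).
v_3 = A·v_2 = (20, 8, 6).
v_4 = A·v_3 = (56, 8, 6).

v_4 = (56, 8, 6)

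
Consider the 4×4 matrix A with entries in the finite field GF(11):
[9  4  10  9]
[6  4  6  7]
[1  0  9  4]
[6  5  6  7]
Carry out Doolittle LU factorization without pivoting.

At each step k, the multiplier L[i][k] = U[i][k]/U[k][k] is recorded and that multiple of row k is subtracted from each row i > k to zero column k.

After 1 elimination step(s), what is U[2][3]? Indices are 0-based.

U[2][3] = 3

[col 0] pivot 9
  R1 -= 8*R0 → (0, 5, 3, 1)  (L[1][0] := 8)
  R2 -= 5*R0 → (0, 2, 3, 3)  (L[2][0] := 5)
  R3 -= 8*R0 → (0, 6, 3, 1)  (L[3][0] := 8)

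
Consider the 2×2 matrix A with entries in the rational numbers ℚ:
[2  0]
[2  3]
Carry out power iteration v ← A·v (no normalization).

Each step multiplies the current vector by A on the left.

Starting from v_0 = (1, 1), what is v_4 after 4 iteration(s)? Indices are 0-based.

v_4 = (16, 211)

v_0 = (1, 1).
v_1 = A·v_0 = (2, 5).
v_2 = A·v_1 = (4, 19).
v_3 = A·v_2 = (8, 65).
v_4 = A·v_3 = (16, 211).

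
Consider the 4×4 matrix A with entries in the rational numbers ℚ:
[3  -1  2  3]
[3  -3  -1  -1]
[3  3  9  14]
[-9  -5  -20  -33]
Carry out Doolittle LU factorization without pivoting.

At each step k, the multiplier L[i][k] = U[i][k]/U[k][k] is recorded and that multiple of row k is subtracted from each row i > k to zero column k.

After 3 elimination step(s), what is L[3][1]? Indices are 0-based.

Step 1: pivot at (0,0) is 3.
  row1 ← row1 − (1)·row0  ⇒  L[1][0]=1, U row1=(0, -2, -3, -4)
  row2 ← row2 − (1)·row0  ⇒  L[2][0]=1, U row2=(0, 4, 7, 11)
  row3 ← row3 − (-3)·row0  ⇒  L[3][0]=-3, U row3=(0, -8, -14, -24)
Step 2: pivot at (1,1) is -2.
  row2 ← row2 − (-2)·row1  ⇒  L[2][1]=-2, U row2=(0, 0, 1, 3)
  row3 ← row3 − (4)·row1  ⇒  L[3][1]=4, U row3=(0, 0, -2, -8)
Step 3: pivot at (2,2) is 1.
  row3 ← row3 − (-2)·row2  ⇒  L[3][2]=-2, U row3=(0, 0, 0, -2)

L[3][1] = 4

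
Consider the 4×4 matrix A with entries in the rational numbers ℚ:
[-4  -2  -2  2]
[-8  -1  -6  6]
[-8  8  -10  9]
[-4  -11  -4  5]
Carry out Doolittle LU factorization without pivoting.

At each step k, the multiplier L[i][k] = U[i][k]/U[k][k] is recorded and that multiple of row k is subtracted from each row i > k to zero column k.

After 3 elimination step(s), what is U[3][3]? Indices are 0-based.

k=0: U[0][0]=-4
  eliminate (1,0): mult=2, new row 1: (0, 3, -2, 2); set L[1][0]=2
  eliminate (2,0): mult=2, new row 2: (0, 12, -6, 5); set L[2][0]=2
  eliminate (3,0): mult=1, new row 3: (0, -9, -2, 3); set L[3][0]=1
k=1: U[1][1]=3
  eliminate (2,1): mult=4, new row 2: (0, 0, 2, -3); set L[2][1]=4
  eliminate (3,1): mult=-3, new row 3: (0, 0, -8, 9); set L[3][1]=-3
k=2: U[2][2]=2
  eliminate (3,2): mult=-4, new row 3: (0, 0, 0, -3); set L[3][2]=-4

U[3][3] = -3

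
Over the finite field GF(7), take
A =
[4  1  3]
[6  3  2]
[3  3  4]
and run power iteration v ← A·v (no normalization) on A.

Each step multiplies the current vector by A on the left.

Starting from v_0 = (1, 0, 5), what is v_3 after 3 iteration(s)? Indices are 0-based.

v_0 = (1, 0, 5).
v_1 = A·v_0 = (5, 2, 2).
v_2 = A·v_1 = (0, 5, 1).
v_3 = A·v_2 = (1, 3, 5).

v_3 = (1, 3, 5)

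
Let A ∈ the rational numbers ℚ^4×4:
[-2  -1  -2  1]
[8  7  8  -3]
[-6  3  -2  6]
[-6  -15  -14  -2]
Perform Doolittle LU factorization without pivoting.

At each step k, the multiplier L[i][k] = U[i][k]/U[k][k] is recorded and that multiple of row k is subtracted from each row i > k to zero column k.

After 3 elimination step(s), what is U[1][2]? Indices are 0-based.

[col 0] pivot -2
  R1 -= -4*R0 → (0, 3, 0, 1)  (L[1][0] := -4)
  R2 -= 3*R0 → (0, 6, 4, 3)  (L[2][0] := 3)
  R3 -= 3*R0 → (0, -12, -8, -5)  (L[3][0] := 3)
[col 1] pivot 3
  R2 -= 2*R1 → (0, 0, 4, 1)  (L[2][1] := 2)
  R3 -= -4*R1 → (0, 0, -8, -1)  (L[3][1] := -4)
[col 2] pivot 4
  R3 -= -2*R2 → (0, 0, 0, 1)  (L[3][2] := -2)

U[1][2] = 0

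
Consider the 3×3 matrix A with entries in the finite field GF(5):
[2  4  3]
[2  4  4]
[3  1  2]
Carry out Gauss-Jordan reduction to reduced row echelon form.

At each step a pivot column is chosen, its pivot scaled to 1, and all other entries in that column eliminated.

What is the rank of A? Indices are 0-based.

pivot(0,0)=2: scale R0 → (1, 2, 4)
  clear (1,0): R1 −= (2)R0 → (0, 0, 1)
  clear (2,0): R2 −= (3)R0 → (0, 0, 0)
col 1: no nonzero at/below row 1; advance.
pivot(1,2)=1: scale R1 → (0, 0, 1)
  clear (0,2): R0 −= (4)R1 → (1, 2, 0)

rank = 2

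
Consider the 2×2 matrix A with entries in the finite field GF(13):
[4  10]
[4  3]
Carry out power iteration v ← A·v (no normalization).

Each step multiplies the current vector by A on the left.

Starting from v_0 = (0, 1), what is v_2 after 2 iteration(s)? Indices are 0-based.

v_0 = (0, 1).
v_1 = A·v_0 = (10, 3).
v_2 = A·v_1 = (5, 10).

v_2 = (5, 10)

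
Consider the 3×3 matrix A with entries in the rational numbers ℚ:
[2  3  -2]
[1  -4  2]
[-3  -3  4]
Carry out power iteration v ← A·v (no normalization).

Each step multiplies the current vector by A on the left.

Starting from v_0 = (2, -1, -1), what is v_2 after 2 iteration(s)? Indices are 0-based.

v_0 = (2, -1, -1).
v_1 = A·v_0 = (3, 4, -7).
v_2 = A·v_1 = (32, -27, -49).

v_2 = (32, -27, -49)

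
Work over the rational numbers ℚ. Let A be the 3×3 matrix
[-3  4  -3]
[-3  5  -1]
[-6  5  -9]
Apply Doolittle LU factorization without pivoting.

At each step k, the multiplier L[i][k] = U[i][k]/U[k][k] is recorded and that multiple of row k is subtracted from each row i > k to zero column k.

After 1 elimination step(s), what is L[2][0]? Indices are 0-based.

L[2][0] = 2

Step 1: pivot at (0,0) is -3.
  row1 ← row1 − (1)·row0  ⇒  L[1][0]=1, U row1=(0, 1, 2)
  row2 ← row2 − (2)·row0  ⇒  L[2][0]=2, U row2=(0, -3, -3)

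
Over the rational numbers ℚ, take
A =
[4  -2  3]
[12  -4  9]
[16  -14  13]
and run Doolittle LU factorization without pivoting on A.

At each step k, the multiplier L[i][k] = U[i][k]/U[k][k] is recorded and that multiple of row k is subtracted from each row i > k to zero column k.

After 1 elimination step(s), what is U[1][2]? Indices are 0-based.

[col 0] pivot 4
  R1 -= 3*R0 → (0, 2, 0)  (L[1][0] := 3)
  R2 -= 4*R0 → (0, -6, 1)  (L[2][0] := 4)

U[1][2] = 0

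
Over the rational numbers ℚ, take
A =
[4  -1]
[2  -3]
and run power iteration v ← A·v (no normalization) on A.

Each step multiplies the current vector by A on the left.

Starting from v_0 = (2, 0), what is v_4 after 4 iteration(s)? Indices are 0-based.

v_4 = (388, 84)

v_0 = (2, 0).
v_1 = A·v_0 = (8, 4).
v_2 = A·v_1 = (28, 4).
v_3 = A·v_2 = (108, 44).
v_4 = A·v_3 = (388, 84).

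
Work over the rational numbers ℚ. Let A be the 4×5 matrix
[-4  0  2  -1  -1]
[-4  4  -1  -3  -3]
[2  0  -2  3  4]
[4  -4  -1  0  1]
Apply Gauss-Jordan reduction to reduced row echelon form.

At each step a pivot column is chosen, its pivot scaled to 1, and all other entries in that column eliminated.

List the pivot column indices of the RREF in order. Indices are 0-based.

step 1: normalize row 0 (÷-4) = (1, 0, -1/2, 1/4, 1/4)
  row 1: subtract -4×row0 = (0, 4, -3, -2, -2)
  row 2: subtract 2×row0 = (0, 0, -1, 5/2, 7/2)
  row 3: subtract 4×row0 = (0, -4, 1, -1, 0)
step 2: normalize row 1 (÷4) = (0, 1, -3/4, -1/2, -1/2)
  row 3: subtract -4×row1 = (0, 0, -2, -3, -2)
step 3: normalize row 2 (÷-1) = (0, 0, 1, -5/2, -7/2)
  row 0: subtract -1/2×row2 = (1, 0, 0, -1, -3/2)
  row 1: subtract -3/4×row2 = (0, 1, 0, -19/8, -25/8)
  row 3: subtract -2×row2 = (0, 0, 0, -8, -9)
step 4: normalize row 3 (÷-8) = (0, 0, 0, 1, 9/8)
  row 0: subtract -1×row3 = (1, 0, 0, 0, -3/8)
  row 1: subtract -19/8×row3 = (0, 1, 0, 0, -29/64)
  row 2: subtract -5/2×row3 = (0, 0, 1, 0, -11/16)

pivot columns: 0, 1, 2, 3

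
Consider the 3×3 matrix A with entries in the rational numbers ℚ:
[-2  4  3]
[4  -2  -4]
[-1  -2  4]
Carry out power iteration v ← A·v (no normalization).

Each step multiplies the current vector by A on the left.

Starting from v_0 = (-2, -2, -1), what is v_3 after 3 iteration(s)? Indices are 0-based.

v_3 = (-139, 92, 112)

v_0 = (-2, -2, -1).
v_1 = A·v_0 = (-7, 0, 2).
v_2 = A·v_1 = (20, -36, 15).
v_3 = A·v_2 = (-139, 92, 112).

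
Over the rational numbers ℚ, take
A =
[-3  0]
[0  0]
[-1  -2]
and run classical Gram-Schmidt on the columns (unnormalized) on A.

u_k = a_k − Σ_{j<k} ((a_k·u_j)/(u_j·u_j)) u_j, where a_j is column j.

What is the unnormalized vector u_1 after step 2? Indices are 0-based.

Step 1: u_0 = a_0 = (-3, 0, -1).
Step 2: u_1 = a_1 − (1/5)·u_0 = (3/5, 0, -9/5).

u_1 = (3/5, 0, -9/5)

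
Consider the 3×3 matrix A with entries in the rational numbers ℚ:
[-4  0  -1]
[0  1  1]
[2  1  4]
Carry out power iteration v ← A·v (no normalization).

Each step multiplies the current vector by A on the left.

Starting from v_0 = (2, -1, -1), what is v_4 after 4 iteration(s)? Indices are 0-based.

v_0 = (2, -1, -1).
v_1 = A·v_0 = (-7, -2, -1).
v_2 = A·v_1 = (29, -3, -20).
v_3 = A·v_2 = (-96, -23, -25).
v_4 = A·v_3 = (409, -48, -315).

v_4 = (409, -48, -315)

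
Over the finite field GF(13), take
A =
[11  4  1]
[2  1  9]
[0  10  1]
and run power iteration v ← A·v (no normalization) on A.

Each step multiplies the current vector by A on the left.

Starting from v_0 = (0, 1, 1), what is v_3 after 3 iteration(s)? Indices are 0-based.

v_0 = (0, 1, 1).
v_1 = A·v_0 = (5, 10, 11).
v_2 = A·v_1 = (2, 2, 7).
v_3 = A·v_2 = (11, 4, 1).

v_3 = (11, 4, 1)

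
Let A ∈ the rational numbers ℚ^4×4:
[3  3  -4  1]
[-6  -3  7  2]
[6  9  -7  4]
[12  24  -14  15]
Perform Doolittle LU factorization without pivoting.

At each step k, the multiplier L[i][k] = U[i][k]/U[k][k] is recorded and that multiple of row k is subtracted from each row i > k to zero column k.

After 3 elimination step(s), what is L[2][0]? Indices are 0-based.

[col 0] pivot 3
  R1 -= -2*R0 → (0, 3, -1, 4)  (L[1][0] := -2)
  R2 -= 2*R0 → (0, 3, 1, 2)  (L[2][0] := 2)
  R3 -= 4*R0 → (0, 12, 2, 11)  (L[3][0] := 4)
[col 1] pivot 3
  R2 -= 1*R1 → (0, 0, 2, -2)  (L[2][1] := 1)
  R3 -= 4*R1 → (0, 0, 6, -5)  (L[3][1] := 4)
[col 2] pivot 2
  R3 -= 3*R2 → (0, 0, 0, 1)  (L[3][2] := 3)

L[2][0] = 2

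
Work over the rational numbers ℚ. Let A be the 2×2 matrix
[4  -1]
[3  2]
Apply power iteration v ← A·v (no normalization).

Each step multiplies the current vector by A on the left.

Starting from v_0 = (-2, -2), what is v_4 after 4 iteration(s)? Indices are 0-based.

v_0 = (-2, -2).
v_1 = A·v_0 = (-6, -10).
v_2 = A·v_1 = (-14, -38).
v_3 = A·v_2 = (-18, -118).
v_4 = A·v_3 = (46, -290).

v_4 = (46, -290)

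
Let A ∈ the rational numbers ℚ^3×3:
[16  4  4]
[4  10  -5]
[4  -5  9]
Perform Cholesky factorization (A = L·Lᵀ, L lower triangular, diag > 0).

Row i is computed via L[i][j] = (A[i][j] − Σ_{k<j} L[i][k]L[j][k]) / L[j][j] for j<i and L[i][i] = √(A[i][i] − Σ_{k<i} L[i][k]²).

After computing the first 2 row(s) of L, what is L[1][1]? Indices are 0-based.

L[1][1] = 3

Step 1: L[0][0] = √(16) = 4.
  L[1][0] = (4) / L[0][0] = 1.
Step 2: L[1][1] = √(9) = 3.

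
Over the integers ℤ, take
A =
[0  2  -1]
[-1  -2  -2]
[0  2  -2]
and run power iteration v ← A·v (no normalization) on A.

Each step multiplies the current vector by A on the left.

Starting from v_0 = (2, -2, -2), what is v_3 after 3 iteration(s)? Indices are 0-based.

v_3 = (-32, -16, -44)

v_0 = (2, -2, -2).
v_1 = A·v_0 = (-2, 6, 0).
v_2 = A·v_1 = (12, -10, 12).
v_3 = A·v_2 = (-32, -16, -44).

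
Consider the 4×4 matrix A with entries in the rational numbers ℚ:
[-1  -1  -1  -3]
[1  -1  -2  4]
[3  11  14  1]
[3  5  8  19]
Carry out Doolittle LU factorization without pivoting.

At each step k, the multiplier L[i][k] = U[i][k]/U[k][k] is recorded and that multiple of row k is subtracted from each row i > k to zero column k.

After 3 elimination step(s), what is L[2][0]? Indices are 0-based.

L[2][0] = -3

k=0: U[0][0]=-1
  eliminate (1,0): mult=-1, new row 1: (0, -2, -3, 1); set L[1][0]=-1
  eliminate (2,0): mult=-3, new row 2: (0, 8, 11, -8); set L[2][0]=-3
  eliminate (3,0): mult=-3, new row 3: (0, 2, 5, 10); set L[3][0]=-3
k=1: U[1][1]=-2
  eliminate (2,1): mult=-4, new row 2: (0, 0, -1, -4); set L[2][1]=-4
  eliminate (3,1): mult=-1, new row 3: (0, 0, 2, 11); set L[3][1]=-1
k=2: U[2][2]=-1
  eliminate (3,2): mult=-2, new row 3: (0, 0, 0, 3); set L[3][2]=-2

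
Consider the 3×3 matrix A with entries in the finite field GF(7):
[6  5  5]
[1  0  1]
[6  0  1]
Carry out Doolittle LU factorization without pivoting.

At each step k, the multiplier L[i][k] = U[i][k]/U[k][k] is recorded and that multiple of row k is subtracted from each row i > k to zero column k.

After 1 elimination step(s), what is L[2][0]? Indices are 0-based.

L[2][0] = 1

Step 1: pivot at (0,0) is 6.
  row1 ← row1 − (6)·row0  ⇒  L[1][0]=6, U row1=(0, 5, 6)
  row2 ← row2 − (1)·row0  ⇒  L[2][0]=1, U row2=(0, 2, 3)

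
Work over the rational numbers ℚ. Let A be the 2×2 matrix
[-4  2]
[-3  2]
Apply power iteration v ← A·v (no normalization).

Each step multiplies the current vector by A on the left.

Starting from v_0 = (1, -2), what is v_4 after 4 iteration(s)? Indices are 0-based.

v_4 = (140, 88)

v_0 = (1, -2).
v_1 = A·v_0 = (-8, -7).
v_2 = A·v_1 = (18, 10).
v_3 = A·v_2 = (-52, -34).
v_4 = A·v_3 = (140, 88).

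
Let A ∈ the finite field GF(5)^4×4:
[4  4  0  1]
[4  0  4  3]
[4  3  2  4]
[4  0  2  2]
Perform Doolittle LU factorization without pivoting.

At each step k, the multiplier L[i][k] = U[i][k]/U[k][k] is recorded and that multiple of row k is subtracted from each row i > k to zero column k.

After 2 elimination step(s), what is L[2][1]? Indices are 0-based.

L[2][1] = 4

Step 1: pivot at (0,0) is 4.
  row1 ← row1 − (1)·row0  ⇒  L[1][0]=1, U row1=(0, 1, 4, 2)
  row2 ← row2 − (1)·row0  ⇒  L[2][0]=1, U row2=(0, 4, 2, 3)
  row3 ← row3 − (1)·row0  ⇒  L[3][0]=1, U row3=(0, 1, 2, 1)
Step 2: pivot at (1,1) is 1.
  row2 ← row2 − (4)·row1  ⇒  L[2][1]=4, U row2=(0, 0, 1, 0)
  row3 ← row3 − (1)·row1  ⇒  L[3][1]=1, U row3=(0, 0, 3, 4)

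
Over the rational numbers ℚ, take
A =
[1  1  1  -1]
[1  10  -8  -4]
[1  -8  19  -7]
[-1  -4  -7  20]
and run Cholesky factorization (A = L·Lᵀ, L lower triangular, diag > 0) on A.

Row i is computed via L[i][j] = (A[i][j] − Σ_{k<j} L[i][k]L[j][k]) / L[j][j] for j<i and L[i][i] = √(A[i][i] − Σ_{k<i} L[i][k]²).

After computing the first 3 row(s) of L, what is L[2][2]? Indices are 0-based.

Step 1: L[0][0] = √(1) = 1.
  L[1][0] = (1) / L[0][0] = 1.
Step 2: L[1][1] = √(9) = 3.
  L[2][0] = (1) / L[0][0] = 1.
  L[2][1] = (-9) / L[1][1] = -3.
Step 3: L[2][2] = √(9) = 3.

L[2][2] = 3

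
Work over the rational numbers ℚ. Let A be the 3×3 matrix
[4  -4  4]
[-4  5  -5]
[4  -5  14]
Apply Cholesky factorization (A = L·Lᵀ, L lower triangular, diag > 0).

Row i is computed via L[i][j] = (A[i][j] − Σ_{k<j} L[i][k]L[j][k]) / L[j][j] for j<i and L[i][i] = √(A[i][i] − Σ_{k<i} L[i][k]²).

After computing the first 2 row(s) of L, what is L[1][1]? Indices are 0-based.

Step 1: L[0][0] = √(4) = 2.
  L[1][0] = (-4) / L[0][0] = -2.
Step 2: L[1][1] = √(1) = 1.

L[1][1] = 1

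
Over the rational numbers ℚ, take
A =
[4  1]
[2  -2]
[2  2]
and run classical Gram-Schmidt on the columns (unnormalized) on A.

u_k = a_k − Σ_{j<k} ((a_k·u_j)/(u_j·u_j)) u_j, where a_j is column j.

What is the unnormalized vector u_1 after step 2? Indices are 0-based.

Step 1: u_0 = a_0 = (4, 2, 2).
Step 2: u_1 = a_1 − (1/6)·u_0 = (1/3, -7/3, 5/3).

u_1 = (1/3, -7/3, 5/3)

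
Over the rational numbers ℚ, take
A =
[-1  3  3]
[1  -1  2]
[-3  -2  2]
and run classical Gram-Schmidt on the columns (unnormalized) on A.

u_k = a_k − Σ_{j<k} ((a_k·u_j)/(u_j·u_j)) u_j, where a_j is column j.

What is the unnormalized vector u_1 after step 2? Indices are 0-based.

Step 1: u_0 = a_0 = (-1, 1, -3).
Step 2: u_1 = a_1 − (2/11)·u_0 = (35/11, -13/11, -16/11).

u_1 = (35/11, -13/11, -16/11)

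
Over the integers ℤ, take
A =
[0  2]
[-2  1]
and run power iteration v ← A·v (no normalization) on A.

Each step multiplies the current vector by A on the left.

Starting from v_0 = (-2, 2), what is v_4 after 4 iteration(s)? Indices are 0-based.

v_4 = (-52, -18)

v_0 = (-2, 2).
v_1 = A·v_0 = (4, 6).
v_2 = A·v_1 = (12, -2).
v_3 = A·v_2 = (-4, -26).
v_4 = A·v_3 = (-52, -18).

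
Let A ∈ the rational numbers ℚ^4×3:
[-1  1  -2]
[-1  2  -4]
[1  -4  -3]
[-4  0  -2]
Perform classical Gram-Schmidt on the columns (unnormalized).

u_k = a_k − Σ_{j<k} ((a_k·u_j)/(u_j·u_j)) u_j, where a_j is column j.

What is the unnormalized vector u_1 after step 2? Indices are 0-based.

Step 1: u_0 = a_0 = (-1, -1, 1, -4).
Step 2: u_1 = a_1 − (-7/19)·u_0 = (12/19, 31/19, -69/19, -28/19).

u_1 = (12/19, 31/19, -69/19, -28/19)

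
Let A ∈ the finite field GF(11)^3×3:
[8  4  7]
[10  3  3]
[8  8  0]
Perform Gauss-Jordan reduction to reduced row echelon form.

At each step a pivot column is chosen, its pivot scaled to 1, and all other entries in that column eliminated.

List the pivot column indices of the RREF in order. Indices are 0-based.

pivot columns: 0, 1, 2

pivot(0,0)=8: scale R0 → (1, 6, 5)
  clear (1,0): R1 −= (10)R0 → (0, 9, 8)
  clear (2,0): R2 −= (8)R0 → (0, 4, 4)
pivot(1,1)=9: scale R1 → (0, 1, 7)
  clear (0,1): R0 −= (6)R1 → (1, 0, 7)
  clear (2,1): R2 −= (4)R1 → (0, 0, 9)
pivot(2,2)=9: scale R2 → (0, 0, 1)
  clear (0,2): R0 −= (7)R2 → (1, 0, 0)
  clear (1,2): R1 −= (7)R2 → (0, 1, 0)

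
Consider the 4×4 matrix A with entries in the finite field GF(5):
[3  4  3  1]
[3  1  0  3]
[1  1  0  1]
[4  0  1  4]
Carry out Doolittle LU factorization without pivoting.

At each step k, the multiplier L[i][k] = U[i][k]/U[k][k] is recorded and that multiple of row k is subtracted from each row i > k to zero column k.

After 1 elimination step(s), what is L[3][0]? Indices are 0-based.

L[3][0] = 3

k=0: U[0][0]=3
  eliminate (1,0): mult=1, new row 1: (0, 2, 2, 2); set L[1][0]=1
  eliminate (2,0): mult=2, new row 2: (0, 3, 4, 4); set L[2][0]=2
  eliminate (3,0): mult=3, new row 3: (0, 3, 2, 1); set L[3][0]=3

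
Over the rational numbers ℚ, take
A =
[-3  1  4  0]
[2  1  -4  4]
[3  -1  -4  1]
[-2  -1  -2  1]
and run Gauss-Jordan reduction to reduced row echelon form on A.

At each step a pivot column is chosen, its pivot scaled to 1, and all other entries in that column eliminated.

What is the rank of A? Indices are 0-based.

step 1: normalize row 0 (÷-3) = (1, -1/3, -4/3, 0)
  row 1: subtract 2×row0 = (0, 5/3, -4/3, 4)
  row 2: subtract 3×row0 = (0, 0, 0, 1)
  row 3: subtract -2×row0 = (0, -5/3, -14/3, 1)
step 2: normalize row 1 (÷5/3) = (0, 1, -4/5, 12/5)
  row 0: subtract -1/3×row1 = (1, 0, -8/5, 4/5)
  row 3: subtract -5/3×row1 = (0, 0, -6, 5)
step 3: exchange rows 2,3
step 3: normalize row 2 (÷-6) = (0, 0, 1, -5/6)
  row 0: subtract -8/5×row2 = (1, 0, 0, -8/15)
  row 1: subtract -4/5×row2 = (0, 1, 0, 26/15)
step 4: normalize row 3 (÷1) = (0, 0, 0, 1)
  row 0: subtract -8/15×row3 = (1, 0, 0, 0)
  row 1: subtract 26/15×row3 = (0, 1, 0, 0)
  row 2: subtract -5/6×row3 = (0, 0, 1, 0)

rank = 4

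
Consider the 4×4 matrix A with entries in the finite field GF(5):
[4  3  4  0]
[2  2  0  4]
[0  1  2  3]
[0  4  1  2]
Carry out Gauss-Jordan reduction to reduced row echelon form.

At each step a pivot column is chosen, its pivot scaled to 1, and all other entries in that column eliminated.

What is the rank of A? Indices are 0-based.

[1] R0 /= 4  ⇒  (1, 2, 1, 0)
     R1 -= 2·R0  ⇒  (0, 3, 3, 4)
[2] R1 /= 3  ⇒  (0, 1, 1, 3)
     R0 -= 2·R1  ⇒  (1, 0, 4, 4)
     R2 -= 1·R1  ⇒  (0, 0, 1, 0)
     R3 -= 4·R1  ⇒  (0, 0, 2, 0)
[3] R2 /= 1  ⇒  (0, 0, 1, 0)
     R0 -= 4·R2  ⇒  (1, 0, 0, 4)
     R1 -= 1·R2  ⇒  (0, 1, 0, 3)
     R3 -= 2·R2  ⇒  (0, 0, 0, 0)
column 3 empty below row 3

rank = 3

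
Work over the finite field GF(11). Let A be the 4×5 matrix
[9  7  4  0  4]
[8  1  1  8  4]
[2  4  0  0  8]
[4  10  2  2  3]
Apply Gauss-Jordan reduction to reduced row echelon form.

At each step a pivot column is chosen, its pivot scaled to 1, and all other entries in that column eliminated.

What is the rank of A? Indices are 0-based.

rank = 4

[1] R0 /= 9  ⇒  (1, 2, 9, 0, 9)
     R1 -= 8·R0  ⇒  (0, 7, 6, 8, 9)
     R2 -= 2·R0  ⇒  (0, 0, 4, 0, 1)
     R3 -= 4·R0  ⇒  (0, 2, 10, 2, 0)
[2] R1 /= 7  ⇒  (0, 1, 4, 9, 6)
     R0 -= 2·R1  ⇒  (1, 0, 1, 4, 8)
     R3 -= 2·R1  ⇒  (0, 0, 2, 6, 10)
[3] R2 /= 4  ⇒  (0, 0, 1, 0, 3)
     R0 -= 1·R2  ⇒  (1, 0, 0, 4, 5)
     R1 -= 4·R2  ⇒  (0, 1, 0, 9, 5)
     R3 -= 2·R2  ⇒  (0, 0, 0, 6, 4)
[4] R3 /= 6  ⇒  (0, 0, 0, 1, 8)
     R0 -= 4·R3  ⇒  (1, 0, 0, 0, 6)
     R1 -= 9·R3  ⇒  (0, 1, 0, 0, 10)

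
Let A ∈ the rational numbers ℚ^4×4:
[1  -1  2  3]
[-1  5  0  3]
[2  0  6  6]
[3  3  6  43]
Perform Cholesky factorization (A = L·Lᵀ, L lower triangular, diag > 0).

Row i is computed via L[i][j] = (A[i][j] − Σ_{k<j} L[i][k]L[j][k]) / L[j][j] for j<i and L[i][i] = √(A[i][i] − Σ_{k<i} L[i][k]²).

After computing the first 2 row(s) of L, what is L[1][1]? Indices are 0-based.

L[1][1] = 2

Step 1: L[0][0] = √(1) = 1.
  L[1][0] = (-1) / L[0][0] = -1.
Step 2: L[1][1] = √(4) = 2.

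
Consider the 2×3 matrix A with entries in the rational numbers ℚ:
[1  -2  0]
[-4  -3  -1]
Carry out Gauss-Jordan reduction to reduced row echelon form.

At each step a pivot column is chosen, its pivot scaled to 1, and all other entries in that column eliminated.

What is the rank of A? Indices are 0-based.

[1] R0 /= 1  ⇒  (1, -2, 0)
     R1 -= -4·R0  ⇒  (0, -11, -1)
[2] R1 /= -11  ⇒  (0, 1, 1/11)
     R0 -= -2·R1  ⇒  (1, 0, 2/11)

rank = 2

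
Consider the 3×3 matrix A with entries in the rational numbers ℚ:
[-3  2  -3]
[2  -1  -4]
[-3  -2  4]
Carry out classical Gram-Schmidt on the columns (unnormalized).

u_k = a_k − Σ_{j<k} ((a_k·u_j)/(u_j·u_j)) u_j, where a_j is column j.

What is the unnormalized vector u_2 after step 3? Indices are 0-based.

Step 1: u_0 = a_0 = (-3, 2, -3).
Step 2: u_1 = a_1 − (-1/11)·u_0 = (19/11, -9/11, -25/11).
Step 3: u_2 = a_2 − (-1/2)·u_0 − (-121/97)·u_1 = (-455/194, -390/97, -65/194).

u_2 = (-455/194, -390/97, -65/194)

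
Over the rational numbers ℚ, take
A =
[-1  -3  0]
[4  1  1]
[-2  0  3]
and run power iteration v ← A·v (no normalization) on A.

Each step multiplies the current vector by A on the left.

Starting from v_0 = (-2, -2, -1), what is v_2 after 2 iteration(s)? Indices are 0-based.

v_2 = (25, 22, -13)

v_0 = (-2, -2, -1).
v_1 = A·v_0 = (8, -11, 1).
v_2 = A·v_1 = (25, 22, -13).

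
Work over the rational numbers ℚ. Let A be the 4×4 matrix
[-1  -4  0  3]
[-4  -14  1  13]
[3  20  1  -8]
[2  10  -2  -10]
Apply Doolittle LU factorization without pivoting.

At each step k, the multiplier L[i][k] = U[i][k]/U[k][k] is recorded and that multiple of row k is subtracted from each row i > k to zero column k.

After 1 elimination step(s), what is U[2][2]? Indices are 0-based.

k=0: U[0][0]=-1
  eliminate (1,0): mult=4, new row 1: (0, 2, 1, 1); set L[1][0]=4
  eliminate (2,0): mult=-3, new row 2: (0, 8, 1, 1); set L[2][0]=-3
  eliminate (3,0): mult=-2, new row 3: (0, 2, -2, -4); set L[3][0]=-2

U[2][2] = 1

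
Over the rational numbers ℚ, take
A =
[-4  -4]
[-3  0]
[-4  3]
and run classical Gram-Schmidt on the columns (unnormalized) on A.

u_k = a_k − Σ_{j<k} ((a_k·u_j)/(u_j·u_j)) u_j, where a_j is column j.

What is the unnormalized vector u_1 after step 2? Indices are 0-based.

u_1 = (-148/41, 12/41, 139/41)

Step 1: u_0 = a_0 = (-4, -3, -4).
Step 2: u_1 = a_1 − (4/41)·u_0 = (-148/41, 12/41, 139/41).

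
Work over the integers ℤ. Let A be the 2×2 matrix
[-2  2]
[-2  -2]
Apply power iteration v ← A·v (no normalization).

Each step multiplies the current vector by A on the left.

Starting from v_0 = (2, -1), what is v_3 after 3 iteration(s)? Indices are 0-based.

v_0 = (2, -1).
v_1 = A·v_0 = (-6, -2).
v_2 = A·v_1 = (8, 16).
v_3 = A·v_2 = (16, -48).

v_3 = (16, -48)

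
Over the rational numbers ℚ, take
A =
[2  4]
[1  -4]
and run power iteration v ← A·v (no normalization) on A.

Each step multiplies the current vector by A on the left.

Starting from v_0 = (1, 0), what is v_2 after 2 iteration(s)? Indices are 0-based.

v_0 = (1, 0).
v_1 = A·v_0 = (2, 1).
v_2 = A·v_1 = (8, -2).

v_2 = (8, -2)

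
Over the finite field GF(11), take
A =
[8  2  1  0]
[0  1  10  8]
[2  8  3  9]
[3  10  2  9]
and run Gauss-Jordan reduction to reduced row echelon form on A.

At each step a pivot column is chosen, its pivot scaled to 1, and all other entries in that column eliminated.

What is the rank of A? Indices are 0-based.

[1] R0 /= 8  ⇒  (1, 3, 7, 0)
     R2 -= 2·R0  ⇒  (0, 2, 0, 9)
     R3 -= 3·R0  ⇒  (0, 1, 3, 9)
[2] R1 /= 1  ⇒  (0, 1, 10, 8)
     R0 -= 3·R1  ⇒  (1, 0, 10, 9)
     R2 -= 2·R1  ⇒  (0, 0, 2, 4)
     R3 -= 1·R1  ⇒  (0, 0, 4, 1)
[3] R2 /= 2  ⇒  (0, 0, 1, 2)
     R0 -= 10·R2  ⇒  (1, 0, 0, 0)
     R1 -= 10·R2  ⇒  (0, 1, 0, 10)
     R3 -= 4·R2  ⇒  (0, 0, 0, 4)
[4] R3 /= 4  ⇒  (0, 0, 0, 1)
     R1 -= 10·R3  ⇒  (0, 1, 0, 0)
     R2 -= 2·R3  ⇒  (0, 0, 1, 0)

rank = 4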